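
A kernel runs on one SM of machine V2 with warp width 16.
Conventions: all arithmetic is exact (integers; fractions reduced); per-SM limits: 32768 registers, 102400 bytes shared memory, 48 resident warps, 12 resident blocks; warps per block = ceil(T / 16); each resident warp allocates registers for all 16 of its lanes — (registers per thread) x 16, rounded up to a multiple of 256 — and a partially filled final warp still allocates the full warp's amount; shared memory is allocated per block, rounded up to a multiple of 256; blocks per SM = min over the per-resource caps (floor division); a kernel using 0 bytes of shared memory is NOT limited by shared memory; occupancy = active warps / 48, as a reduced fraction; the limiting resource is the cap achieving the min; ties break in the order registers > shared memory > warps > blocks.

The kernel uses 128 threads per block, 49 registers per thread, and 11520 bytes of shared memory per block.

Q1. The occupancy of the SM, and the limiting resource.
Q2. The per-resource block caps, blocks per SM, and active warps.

Answer: occupancy 2/3, limited by registers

registers: 4 blocks
shared memory: 8 blocks
warps: 6 blocks
blocks: 12 blocks

Answer: 4 blocks, 32 active warps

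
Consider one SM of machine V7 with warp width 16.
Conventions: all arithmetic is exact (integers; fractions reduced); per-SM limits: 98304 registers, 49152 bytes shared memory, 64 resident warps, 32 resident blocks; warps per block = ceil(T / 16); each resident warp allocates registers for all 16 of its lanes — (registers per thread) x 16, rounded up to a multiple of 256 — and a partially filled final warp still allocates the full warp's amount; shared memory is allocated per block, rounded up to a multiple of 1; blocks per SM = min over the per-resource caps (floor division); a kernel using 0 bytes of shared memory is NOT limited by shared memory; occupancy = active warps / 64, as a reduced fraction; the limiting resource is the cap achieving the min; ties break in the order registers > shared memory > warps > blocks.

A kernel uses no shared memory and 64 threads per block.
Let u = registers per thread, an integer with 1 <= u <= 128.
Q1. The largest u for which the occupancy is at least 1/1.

Answer: u = 96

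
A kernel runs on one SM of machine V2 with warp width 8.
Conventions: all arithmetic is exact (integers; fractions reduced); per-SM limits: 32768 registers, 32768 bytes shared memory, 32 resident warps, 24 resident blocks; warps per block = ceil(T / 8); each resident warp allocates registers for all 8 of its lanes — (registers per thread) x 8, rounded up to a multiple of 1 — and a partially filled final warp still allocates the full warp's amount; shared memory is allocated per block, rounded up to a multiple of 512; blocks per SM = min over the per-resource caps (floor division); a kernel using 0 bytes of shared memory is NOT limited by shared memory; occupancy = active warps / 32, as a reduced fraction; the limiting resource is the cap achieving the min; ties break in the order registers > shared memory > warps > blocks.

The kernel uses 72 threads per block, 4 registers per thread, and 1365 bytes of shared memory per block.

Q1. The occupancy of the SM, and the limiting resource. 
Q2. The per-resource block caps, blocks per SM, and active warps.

Answer: occupancy 27/32, limited by warps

registers: 113 blocks
shared memory: 21 blocks
warps: 3 blocks
blocks: 24 blocks

Answer: 3 blocks, 27 active warps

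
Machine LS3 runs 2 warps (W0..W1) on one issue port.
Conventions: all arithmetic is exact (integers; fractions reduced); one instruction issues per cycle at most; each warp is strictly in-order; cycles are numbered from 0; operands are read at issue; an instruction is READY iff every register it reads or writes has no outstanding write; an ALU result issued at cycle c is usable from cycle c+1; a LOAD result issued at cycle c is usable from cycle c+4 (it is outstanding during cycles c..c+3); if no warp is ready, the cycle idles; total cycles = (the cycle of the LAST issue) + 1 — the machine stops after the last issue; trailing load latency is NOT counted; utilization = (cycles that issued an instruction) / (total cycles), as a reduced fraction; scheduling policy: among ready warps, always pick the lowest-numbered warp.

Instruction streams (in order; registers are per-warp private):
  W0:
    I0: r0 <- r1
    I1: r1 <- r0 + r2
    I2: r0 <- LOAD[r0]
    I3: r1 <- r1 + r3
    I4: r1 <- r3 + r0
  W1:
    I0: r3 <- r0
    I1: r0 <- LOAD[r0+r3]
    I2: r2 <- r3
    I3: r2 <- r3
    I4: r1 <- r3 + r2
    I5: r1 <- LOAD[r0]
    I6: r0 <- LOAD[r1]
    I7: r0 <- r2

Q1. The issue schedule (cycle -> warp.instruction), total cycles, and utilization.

cycle 0: W0.I0
cycle 1: W0.I1
cycle 2: W0.I2
cycle 3: W0.I3
cycle 4: W1.I0
cycle 5: W1.I1
cycle 6: W0.I4
cycle 7: W1.I2
cycle 8: W1.I3
cycle 9: W1.I4
cycle 10: W1.I5
cycle 11: idle
cycle 12: idle
cycle 13: idle
cycle 14: W1.I6
cycle 15: idle
cycle 16: idle
cycle 17: idle
cycle 18: W1.I7

Answer: 19 cycles, utilization 13/19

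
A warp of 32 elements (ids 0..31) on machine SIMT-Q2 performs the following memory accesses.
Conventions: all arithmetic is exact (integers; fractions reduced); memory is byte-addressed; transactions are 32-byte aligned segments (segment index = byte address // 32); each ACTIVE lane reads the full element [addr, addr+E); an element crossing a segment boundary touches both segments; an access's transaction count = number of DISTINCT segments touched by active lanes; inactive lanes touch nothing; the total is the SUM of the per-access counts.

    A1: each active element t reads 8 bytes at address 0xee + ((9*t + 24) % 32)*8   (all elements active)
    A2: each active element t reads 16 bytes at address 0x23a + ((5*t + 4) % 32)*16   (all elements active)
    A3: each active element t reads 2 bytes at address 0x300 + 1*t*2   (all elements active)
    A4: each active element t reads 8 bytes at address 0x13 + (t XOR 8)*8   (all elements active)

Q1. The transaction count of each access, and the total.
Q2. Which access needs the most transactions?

A1: 9 transactions
A2: 17 transactions
A3: 2 transactions
A4: 9 transactions

Answer: 9,17,2,9; total 37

Answer: A2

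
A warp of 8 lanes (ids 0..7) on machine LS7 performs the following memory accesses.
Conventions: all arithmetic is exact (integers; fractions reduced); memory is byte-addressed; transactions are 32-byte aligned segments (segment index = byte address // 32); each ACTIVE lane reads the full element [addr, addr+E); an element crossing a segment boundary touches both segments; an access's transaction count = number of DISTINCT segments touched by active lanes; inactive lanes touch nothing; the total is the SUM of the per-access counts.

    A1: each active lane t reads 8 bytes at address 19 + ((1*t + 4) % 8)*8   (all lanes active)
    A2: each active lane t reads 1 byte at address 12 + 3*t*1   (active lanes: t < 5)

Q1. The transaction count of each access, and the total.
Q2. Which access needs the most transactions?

A1: 3 transactions
A2: 1 transaction

Answer: 3,1; total 4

Answer: A1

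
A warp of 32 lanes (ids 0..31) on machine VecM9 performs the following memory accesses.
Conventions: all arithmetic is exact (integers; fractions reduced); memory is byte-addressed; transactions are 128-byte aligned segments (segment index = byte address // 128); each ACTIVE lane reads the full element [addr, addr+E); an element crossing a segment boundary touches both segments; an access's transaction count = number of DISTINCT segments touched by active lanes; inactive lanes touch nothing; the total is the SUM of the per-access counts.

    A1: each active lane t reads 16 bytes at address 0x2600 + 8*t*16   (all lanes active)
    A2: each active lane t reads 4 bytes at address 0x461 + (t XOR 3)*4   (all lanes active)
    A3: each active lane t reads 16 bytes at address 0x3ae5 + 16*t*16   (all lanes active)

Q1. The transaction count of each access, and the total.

A1: 32 transactions
A2: 2 transactions
A3: 32 transactions

Answer: 32,2,32; total 66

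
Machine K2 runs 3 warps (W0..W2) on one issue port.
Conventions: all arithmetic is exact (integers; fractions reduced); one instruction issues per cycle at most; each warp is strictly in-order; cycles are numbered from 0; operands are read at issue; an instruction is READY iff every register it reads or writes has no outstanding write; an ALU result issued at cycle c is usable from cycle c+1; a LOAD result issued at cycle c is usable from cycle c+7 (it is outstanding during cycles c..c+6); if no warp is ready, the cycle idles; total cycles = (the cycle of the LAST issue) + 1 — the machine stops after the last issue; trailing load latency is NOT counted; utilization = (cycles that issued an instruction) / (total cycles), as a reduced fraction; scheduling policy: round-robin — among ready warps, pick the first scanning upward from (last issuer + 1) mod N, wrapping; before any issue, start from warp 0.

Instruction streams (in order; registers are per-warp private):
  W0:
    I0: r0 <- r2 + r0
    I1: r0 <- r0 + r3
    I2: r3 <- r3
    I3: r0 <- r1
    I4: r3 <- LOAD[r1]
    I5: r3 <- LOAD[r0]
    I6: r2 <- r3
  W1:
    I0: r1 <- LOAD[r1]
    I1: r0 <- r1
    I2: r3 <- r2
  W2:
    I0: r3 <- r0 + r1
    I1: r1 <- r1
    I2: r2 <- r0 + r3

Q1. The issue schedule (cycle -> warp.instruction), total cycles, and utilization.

cycle 0: W0.I0
cycle 1: W1.I0
cycle 2: W2.I0
cycle 3: W0.I1
cycle 4: W2.I1
cycle 5: W0.I2
cycle 6: W2.I2
cycle 7: W0.I3
cycle 8: W1.I1
cycle 9: W0.I4
cycle 10: W1.I2
cycle 11: idle
cycle 12: idle
cycle 13: idle
cycle 14: idle
cycle 15: idle
cycle 16: W0.I5
cycle 17: idle
cycle 18: idle
cycle 19: idle
cycle 20: idle
cycle 21: idle
cycle 22: idle
cycle 23: W0.I6

Answer: 24 cycles, utilization 13/24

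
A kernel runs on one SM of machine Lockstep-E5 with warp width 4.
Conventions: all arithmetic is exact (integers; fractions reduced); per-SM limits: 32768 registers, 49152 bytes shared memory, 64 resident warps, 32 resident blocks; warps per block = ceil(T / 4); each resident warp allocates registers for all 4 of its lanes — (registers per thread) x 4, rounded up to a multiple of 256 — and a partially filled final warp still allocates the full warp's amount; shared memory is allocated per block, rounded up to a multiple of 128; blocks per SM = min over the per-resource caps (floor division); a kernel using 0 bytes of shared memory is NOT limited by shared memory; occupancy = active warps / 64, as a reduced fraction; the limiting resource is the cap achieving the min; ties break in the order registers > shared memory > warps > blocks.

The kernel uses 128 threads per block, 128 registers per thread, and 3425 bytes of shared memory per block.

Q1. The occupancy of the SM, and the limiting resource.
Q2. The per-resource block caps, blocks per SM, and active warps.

Answer: occupancy 1, limited by registers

registers: 2 blocks
shared memory: 14 blocks
warps: 2 blocks
blocks: 32 blocks

Answer: 2 blocks, 64 active warps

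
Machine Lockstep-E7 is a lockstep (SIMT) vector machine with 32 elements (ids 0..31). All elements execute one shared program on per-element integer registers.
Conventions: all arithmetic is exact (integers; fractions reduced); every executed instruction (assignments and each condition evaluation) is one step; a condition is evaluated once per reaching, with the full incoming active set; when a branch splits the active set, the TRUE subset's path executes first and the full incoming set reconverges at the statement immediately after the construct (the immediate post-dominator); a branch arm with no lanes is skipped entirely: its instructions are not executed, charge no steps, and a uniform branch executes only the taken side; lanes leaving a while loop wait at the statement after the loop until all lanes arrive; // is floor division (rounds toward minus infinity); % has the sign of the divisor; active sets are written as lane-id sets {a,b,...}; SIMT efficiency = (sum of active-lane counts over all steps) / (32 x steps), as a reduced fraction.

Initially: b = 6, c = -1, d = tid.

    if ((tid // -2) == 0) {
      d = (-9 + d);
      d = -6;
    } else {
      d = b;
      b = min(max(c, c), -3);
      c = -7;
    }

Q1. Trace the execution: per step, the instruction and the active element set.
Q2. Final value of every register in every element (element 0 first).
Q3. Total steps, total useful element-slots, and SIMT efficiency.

step 0: eval ((tid // -2) == 0)      {0,1,2,3,4,5,6,7,8,9,10,11,12,13,14,15,16,17,18,19,20,21,22,23,24,25,26,27,28,29,30,31}
step 1: d <- (-9 + d)                {0}
step 2: d <- -6                      {0}
step 3: d <- b                       {1,2,3,4,5,6,7,8,9,10,11,12,13,14,15,16,17,18,19,20,21,22,23,24,25,26,27,28,29,30,31}
step 4: b <- min(max(c, c), -3)      {1,2,3,4,5,6,7,8,9,10,11,12,13,14,15,16,17,18,19,20,21,22,23,24,25,26,27,28,29,30,31}
step 5: c <- -7                      {1,2,3,4,5,6,7,8,9,10,11,12,13,14,15,16,17,18,19,20,21,22,23,24,25,26,27,28,29,30,31}

Answer: 6 steps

b: 6,-3,-3,-3,-3,-3,-3,-3,-3,-3,-3,-3,-3,-3,-3,-3,-3,-3,-3,-3,-3,-3,-3,-3,-3,-3,-3,-3,-3,-3,-3,-3
c: -1,-7,-7,-7,-7,-7,-7,-7,-7,-7,-7,-7,-7,-7,-7,-7,-7,-7,-7,-7,-7,-7,-7,-7,-7,-7,-7,-7,-7,-7,-7,-7
d: -6,6,6,6,6,6,6,6,6,6,6,6,6,6,6,6,6,6,6,6,6,6,6,6,6,6,6,6,6,6,6,6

steps = 6; useful = 127; efficiency = 127/192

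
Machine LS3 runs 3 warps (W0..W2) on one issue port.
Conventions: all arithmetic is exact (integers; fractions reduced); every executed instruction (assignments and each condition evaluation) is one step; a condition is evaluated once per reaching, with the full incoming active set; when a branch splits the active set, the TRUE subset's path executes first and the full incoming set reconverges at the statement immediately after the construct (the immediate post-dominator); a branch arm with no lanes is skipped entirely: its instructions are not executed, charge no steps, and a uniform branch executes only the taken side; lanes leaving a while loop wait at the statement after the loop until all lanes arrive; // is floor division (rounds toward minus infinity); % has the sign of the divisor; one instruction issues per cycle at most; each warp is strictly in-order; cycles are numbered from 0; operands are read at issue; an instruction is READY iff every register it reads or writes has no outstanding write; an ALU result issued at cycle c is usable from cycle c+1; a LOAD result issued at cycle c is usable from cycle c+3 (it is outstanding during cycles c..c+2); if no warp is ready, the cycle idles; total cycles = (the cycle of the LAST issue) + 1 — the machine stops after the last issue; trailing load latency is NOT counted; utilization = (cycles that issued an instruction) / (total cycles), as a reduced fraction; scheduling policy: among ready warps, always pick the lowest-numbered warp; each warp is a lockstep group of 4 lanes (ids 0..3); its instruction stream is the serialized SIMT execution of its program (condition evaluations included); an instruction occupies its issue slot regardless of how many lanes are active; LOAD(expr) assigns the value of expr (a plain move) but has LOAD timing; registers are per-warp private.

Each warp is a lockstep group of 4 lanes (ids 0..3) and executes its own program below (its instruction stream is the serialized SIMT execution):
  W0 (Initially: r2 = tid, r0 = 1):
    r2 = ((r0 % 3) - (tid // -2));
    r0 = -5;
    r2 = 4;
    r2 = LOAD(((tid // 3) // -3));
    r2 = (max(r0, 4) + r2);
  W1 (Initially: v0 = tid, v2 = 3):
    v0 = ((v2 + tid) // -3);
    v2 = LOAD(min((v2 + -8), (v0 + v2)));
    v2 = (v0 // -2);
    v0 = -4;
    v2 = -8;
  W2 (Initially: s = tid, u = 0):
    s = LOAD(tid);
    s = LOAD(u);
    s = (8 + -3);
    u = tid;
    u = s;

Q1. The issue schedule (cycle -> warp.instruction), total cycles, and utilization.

cycle 0: W0.I0
cycle 1: W0.I1
cycle 2: W0.I2
cycle 3: W0.I3
cycle 4: W1.I0
cycle 5: W1.I1
cycle 6: W0.I4
cycle 7: W2.I0
cycle 8: W1.I2
cycle 9: W1.I3
cycle 10: W1.I4
cycle 11: W2.I1
cycle 12: idle
cycle 13: idle
cycle 14: W2.I2
cycle 15: W2.I3
cycle 16: W2.I4

Answer: 17 cycles, utilization 15/17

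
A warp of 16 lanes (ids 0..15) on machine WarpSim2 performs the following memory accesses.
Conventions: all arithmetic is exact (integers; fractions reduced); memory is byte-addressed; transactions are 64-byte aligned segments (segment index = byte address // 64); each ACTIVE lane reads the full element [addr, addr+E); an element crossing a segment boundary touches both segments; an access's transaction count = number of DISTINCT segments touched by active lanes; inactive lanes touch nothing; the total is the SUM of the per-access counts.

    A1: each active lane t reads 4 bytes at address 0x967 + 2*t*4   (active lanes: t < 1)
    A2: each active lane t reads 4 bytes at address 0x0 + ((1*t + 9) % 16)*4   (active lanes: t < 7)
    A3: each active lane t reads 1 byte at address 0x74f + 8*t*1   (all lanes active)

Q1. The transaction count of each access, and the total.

A1: 1 transaction
A2: 1 transaction
A3: 3 transactions

Answer: 1,1,3; total 5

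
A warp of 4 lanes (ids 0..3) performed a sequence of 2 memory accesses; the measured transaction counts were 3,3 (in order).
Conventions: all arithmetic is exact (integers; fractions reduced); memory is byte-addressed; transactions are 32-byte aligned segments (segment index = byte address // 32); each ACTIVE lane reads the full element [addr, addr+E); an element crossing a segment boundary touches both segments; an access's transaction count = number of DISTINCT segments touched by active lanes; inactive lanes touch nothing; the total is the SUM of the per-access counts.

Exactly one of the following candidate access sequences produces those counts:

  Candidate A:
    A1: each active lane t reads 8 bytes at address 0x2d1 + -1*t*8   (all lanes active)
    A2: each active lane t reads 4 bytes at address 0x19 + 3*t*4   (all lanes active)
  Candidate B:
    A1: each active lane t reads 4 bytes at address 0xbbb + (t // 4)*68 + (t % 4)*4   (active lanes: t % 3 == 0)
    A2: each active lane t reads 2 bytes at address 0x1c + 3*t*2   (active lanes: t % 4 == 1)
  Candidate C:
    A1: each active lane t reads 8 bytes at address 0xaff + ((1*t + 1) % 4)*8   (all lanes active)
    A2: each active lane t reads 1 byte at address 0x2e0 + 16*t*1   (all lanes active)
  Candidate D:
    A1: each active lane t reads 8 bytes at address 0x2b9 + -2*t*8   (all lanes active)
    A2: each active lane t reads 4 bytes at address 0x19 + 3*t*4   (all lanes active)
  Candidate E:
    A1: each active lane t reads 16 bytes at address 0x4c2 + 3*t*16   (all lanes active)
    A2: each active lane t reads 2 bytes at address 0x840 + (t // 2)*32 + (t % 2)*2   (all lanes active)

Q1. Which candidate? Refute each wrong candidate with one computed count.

A: A1 gives 2 transactions, not 3
B: A1 gives 2 transactions, not 3
C: A1 gives 2 transactions, not 3
E: A1 gives 6 transactions, not 3
D: all counts match (3,3)

Answer: D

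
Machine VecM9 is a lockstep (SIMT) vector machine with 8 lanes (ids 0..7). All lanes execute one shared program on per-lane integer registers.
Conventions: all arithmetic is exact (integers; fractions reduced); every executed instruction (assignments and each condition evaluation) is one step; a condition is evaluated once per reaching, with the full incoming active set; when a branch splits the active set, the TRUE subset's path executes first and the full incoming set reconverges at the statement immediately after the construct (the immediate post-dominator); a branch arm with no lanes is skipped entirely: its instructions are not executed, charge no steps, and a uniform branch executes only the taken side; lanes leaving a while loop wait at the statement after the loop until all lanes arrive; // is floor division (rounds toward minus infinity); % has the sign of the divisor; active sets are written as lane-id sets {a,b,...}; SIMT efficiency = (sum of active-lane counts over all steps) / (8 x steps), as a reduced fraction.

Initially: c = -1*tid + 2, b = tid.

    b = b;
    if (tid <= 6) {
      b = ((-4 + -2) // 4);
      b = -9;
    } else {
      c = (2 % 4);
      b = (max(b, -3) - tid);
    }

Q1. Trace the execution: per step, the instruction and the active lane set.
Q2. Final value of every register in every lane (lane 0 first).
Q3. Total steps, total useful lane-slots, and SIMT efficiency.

step 0: b <- b                       {0,1,2,3,4,5,6,7}
step 1: eval (tid <= 6)              {0,1,2,3,4,5,6,7}
step 2: b <- ((-4 + -2) // 4)        {0,1,2,3,4,5,6}
step 3: b <- -9                      {0,1,2,3,4,5,6}
step 4: c <- (2 % 4)                 {7}
step 5: b <- (max(b, -3) - tid)      {7}

Answer: 6 steps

c: 2,1,0,-1,-2,-3,-4,2
b: -9,-9,-9,-9,-9,-9,-9,0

steps = 6; useful = 32; efficiency = 32/48 = 2/3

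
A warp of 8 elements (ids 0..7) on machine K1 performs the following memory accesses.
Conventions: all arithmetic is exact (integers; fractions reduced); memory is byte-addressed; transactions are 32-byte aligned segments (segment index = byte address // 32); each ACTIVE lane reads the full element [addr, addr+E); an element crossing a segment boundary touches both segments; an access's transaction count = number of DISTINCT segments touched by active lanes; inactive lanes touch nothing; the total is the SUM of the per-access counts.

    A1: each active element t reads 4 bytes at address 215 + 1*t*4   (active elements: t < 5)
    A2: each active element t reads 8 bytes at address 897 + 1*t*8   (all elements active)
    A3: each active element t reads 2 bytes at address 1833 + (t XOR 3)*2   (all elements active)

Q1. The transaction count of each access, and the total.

A1: 2 transactions
A2: 3 transactions
A3: 1 transaction

Answer: 2,3,1; total 6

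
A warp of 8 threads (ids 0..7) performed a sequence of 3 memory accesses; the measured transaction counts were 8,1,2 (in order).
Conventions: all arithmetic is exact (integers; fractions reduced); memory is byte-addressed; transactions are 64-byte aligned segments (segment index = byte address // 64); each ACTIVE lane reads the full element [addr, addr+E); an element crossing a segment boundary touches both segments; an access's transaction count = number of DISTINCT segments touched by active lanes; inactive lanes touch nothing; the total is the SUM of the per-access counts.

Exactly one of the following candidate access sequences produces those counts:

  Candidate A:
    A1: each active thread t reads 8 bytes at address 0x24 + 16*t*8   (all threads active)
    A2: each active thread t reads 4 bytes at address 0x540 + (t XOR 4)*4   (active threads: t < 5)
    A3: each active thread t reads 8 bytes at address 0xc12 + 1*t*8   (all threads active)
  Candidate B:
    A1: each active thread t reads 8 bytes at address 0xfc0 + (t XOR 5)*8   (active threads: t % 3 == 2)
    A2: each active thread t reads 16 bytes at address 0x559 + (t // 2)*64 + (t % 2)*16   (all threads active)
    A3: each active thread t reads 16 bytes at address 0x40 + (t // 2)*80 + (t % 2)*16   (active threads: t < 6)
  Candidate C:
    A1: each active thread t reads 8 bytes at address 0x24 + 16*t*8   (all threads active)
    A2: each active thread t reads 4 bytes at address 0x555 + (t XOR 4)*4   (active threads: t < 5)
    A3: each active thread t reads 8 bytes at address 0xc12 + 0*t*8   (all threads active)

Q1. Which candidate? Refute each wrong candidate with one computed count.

B: A1 gives 1 transaction, not 8
C: A3 gives 1 transaction, not 2
A: all counts match (8,1,2)

Answer: A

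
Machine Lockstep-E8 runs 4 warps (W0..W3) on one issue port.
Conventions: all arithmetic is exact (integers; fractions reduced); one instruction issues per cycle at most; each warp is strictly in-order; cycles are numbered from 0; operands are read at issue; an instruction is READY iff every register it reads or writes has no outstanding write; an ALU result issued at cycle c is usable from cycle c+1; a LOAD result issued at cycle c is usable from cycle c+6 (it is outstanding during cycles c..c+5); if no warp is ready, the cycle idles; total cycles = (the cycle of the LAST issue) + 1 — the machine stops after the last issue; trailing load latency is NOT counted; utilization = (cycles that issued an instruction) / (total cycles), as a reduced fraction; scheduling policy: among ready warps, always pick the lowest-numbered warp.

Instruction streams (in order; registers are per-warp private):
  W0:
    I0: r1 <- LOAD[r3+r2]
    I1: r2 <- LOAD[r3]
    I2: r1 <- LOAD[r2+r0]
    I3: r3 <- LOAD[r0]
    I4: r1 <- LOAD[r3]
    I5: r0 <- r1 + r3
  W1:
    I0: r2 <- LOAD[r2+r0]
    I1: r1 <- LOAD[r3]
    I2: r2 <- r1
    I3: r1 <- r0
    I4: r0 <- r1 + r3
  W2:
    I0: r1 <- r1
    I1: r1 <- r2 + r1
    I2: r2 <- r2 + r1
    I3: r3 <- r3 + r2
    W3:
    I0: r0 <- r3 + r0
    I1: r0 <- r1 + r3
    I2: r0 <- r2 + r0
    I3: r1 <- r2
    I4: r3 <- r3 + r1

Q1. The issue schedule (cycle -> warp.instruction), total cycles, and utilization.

cycle 0: W0.I0
cycle 1: W0.I1
cycle 2: W1.I0
cycle 3: W1.I1
cycle 4: W2.I0
cycle 5: W2.I1
cycle 6: W2.I2
cycle 7: W0.I2
cycle 8: W0.I3
cycle 9: W1.I2
cycle 10: W1.I3
cycle 11: W1.I4
cycle 12: W2.I3
cycle 13: W3.I0
cycle 14: W0.I4
cycle 15: W3.I1
cycle 16: W3.I2
cycle 17: W3.I3
cycle 18: W3.I4
cycle 19: idle
cycle 20: W0.I5

Answer: 21 cycles, utilization 20/21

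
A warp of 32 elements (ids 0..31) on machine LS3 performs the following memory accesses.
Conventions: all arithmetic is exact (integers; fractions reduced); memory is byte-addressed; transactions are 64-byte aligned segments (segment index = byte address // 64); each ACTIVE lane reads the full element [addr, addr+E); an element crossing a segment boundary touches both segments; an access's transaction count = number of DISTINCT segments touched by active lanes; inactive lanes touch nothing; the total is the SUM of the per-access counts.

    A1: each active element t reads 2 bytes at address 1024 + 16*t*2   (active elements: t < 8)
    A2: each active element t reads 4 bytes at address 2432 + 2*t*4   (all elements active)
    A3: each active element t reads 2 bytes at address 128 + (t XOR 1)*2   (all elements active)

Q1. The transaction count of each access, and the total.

A1: 4 transactions
A2: 4 transactions
A3: 1 transaction

Answer: 4,4,1; total 9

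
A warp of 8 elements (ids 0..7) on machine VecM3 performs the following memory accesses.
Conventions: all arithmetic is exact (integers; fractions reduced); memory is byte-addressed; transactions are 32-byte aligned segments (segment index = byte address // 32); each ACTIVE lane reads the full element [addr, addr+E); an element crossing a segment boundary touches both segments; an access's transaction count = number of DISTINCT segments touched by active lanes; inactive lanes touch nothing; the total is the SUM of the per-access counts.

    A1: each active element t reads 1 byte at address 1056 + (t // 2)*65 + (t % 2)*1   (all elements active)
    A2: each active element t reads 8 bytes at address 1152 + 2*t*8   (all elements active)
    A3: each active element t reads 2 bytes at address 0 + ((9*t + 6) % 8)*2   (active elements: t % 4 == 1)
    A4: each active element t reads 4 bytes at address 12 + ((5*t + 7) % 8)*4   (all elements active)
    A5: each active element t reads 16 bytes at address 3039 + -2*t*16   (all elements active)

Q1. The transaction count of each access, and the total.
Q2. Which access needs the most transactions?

A1: 4 transactions
A2: 4 transactions
A3: 1 transaction
A4: 2 transactions
A5: 9 transactions

Answer: 4,4,1,2,9; total 20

Answer: A5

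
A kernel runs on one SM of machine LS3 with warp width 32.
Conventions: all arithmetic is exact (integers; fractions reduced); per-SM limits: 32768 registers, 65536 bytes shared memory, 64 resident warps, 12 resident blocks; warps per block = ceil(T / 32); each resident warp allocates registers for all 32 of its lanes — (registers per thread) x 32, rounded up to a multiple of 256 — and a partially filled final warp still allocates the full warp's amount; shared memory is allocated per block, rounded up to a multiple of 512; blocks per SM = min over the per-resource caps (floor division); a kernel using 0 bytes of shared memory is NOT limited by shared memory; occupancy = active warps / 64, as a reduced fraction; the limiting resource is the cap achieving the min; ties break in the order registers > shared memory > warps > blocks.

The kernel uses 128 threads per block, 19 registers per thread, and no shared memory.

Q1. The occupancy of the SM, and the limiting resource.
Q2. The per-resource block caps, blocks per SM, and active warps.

Answer: occupancy 5/8, limited by registers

registers: 10 blocks
shared memory: no limit (kernel uses none)
warps: 16 blocks
blocks: 12 blocks

Answer: 10 blocks, 40 active warps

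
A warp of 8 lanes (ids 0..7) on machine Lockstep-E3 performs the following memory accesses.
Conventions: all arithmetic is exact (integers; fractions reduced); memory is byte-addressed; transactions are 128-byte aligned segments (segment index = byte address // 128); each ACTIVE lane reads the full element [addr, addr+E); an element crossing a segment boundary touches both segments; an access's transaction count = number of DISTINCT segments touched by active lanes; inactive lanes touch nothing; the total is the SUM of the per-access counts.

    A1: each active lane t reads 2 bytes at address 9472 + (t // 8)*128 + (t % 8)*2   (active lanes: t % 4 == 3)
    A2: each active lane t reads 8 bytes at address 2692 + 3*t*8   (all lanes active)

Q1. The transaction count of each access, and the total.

A1: 1 transaction
A2: 2 transactions

Answer: 1,2; total 3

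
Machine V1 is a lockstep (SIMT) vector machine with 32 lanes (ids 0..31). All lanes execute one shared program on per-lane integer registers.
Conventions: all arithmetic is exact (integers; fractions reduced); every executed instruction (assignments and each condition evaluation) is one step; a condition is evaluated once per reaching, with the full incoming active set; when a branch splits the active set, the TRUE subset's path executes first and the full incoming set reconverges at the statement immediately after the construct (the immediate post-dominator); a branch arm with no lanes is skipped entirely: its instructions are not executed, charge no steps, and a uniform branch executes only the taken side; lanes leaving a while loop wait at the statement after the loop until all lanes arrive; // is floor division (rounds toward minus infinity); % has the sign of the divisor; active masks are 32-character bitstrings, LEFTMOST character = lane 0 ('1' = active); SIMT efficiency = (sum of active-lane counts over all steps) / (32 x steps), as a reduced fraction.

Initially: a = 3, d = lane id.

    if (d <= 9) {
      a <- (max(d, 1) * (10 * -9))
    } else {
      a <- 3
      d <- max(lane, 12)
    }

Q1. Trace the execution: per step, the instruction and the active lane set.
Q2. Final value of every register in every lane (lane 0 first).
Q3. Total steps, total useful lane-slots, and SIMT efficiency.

step 0: eval (d <= 9)                11111111111111111111111111111111
step 1: a <- (max(d, 1) * (10 * -9)) 11111111110000000000000000000000
step 2: a <- 3                       00000000001111111111111111111111
step 3: d <- max(lane, 12)           00000000001111111111111111111111

Answer: 4 steps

a: -90,-90,-180,-270,-360,-450,-540,-630,-720,-810,3,3,3,3,3,3,3,3,3,3,3,3,3,3,3,3,3,3,3,3,3,3
d: 0,1,2,3,4,5,6,7,8,9,12,12,12,13,14,15,16,17,18,19,20,21,22,23,24,25,26,27,28,29,30,31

steps = 4; useful = 86; efficiency = 86/128 = 43/64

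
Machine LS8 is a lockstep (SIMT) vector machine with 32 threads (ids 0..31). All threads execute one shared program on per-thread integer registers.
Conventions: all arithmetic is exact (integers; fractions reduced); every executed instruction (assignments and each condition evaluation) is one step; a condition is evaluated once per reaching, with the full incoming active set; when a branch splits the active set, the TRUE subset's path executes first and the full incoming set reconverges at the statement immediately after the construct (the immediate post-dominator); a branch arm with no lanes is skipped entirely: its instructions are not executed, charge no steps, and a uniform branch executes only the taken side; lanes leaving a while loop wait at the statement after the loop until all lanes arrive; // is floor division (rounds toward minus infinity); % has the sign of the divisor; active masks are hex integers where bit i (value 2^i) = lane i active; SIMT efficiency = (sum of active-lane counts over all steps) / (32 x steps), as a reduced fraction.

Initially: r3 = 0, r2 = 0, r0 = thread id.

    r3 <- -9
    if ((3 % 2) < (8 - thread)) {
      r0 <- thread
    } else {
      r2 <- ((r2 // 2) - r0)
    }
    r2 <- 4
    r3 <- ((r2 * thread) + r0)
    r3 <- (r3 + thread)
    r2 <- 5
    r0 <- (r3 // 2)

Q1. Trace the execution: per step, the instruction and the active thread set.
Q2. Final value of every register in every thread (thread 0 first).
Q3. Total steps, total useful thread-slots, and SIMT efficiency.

step 0: r3 <- -9                     0xffffffff
step 1: eval ((3 % 2) < (8 - thread)) 0xffffffff
step 2: r0 <- thread                 0x0000007f
step 3: r2 <- ((r2 // 2) - r0)       0xffffff80
step 4: r2 <- 4                      0xffffffff
step 5: r3 <- ((r2 * thread) + r0)   0xffffffff
step 6: r3 <- (r3 + thread)          0xffffffff
step 7: r2 <- 5                      0xffffffff
step 8: r0 <- (r3 // 2)              0xffffffff

Answer: 9 steps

r3: 0,6,12,18,24,30,36,42,48,54,60,66,72,78,84,90,96,102,108,114,120,126,132,138,144,150,156,162,168,174,180,186
r2: 5,5,5,5,5,5,5,5,5,5,5,5,5,5,5,5,5,5,5,5,5,5,5,5,5,5,5,5,5,5,5,5
r0: 0,3,6,9,12,15,18,21,24,27,30,33,36,39,42,45,48,51,54,57,60,63,66,69,72,75,78,81,84,87,90,93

steps = 9; useful = 256; efficiency = 256/288 = 8/9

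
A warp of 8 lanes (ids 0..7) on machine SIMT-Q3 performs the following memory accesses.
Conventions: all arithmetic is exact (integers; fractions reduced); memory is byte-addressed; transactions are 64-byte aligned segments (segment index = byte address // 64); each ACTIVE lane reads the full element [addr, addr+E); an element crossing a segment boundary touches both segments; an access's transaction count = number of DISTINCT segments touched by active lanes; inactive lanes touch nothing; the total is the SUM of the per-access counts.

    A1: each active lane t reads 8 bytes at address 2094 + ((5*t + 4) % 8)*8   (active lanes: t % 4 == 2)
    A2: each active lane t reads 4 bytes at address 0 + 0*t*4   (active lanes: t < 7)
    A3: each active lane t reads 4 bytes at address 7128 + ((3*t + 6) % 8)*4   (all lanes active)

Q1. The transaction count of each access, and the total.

A1: 2 transactions
A2: 1 transaction
A3: 1 transaction

Answer: 2,1,1; total 4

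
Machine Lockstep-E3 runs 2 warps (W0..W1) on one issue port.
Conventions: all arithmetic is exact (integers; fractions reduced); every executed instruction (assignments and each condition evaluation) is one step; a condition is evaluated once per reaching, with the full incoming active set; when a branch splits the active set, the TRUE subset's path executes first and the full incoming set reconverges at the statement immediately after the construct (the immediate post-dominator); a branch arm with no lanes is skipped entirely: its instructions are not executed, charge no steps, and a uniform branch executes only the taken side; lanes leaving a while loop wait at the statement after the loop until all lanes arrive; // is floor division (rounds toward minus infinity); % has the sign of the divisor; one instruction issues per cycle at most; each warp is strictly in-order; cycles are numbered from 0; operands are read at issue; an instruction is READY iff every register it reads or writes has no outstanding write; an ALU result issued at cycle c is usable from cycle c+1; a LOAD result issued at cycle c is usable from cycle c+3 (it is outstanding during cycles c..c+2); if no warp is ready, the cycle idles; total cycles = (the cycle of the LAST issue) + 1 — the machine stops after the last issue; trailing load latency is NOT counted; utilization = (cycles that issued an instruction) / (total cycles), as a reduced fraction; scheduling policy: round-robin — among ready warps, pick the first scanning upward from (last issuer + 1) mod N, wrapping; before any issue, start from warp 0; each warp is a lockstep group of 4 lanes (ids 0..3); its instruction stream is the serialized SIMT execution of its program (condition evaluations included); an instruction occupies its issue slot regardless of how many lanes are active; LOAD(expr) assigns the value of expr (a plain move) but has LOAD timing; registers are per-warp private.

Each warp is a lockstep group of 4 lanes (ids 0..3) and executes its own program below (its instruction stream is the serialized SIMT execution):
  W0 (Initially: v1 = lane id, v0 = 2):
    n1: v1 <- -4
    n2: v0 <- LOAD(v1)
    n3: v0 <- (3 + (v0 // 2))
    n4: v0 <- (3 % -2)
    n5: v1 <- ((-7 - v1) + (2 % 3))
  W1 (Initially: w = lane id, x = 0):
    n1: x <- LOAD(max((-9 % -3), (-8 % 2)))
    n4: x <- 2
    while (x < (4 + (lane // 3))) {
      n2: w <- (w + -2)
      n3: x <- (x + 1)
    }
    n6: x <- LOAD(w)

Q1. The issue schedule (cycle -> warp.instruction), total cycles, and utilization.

cycle 0: W0.I0
cycle 1: W1.I0
cycle 2: W0.I1
cycle 3: idle
cycle 4: W1.I1
cycle 5: W0.I2
cycle 6: W1.I2
cycle 7: W0.I3
cycle 8: W1.I3
cycle 9: W0.I4
cycle 10: W1.I4
cycle 11: W1.I5
cycle 12: W1.I6
cycle 13: W1.I7
cycle 14: W1.I8
cycle 15: W1.I9
cycle 16: W1.I10
cycle 17: W1.I11
cycle 18: W1.I12

Answer: 19 cycles, utilization 18/19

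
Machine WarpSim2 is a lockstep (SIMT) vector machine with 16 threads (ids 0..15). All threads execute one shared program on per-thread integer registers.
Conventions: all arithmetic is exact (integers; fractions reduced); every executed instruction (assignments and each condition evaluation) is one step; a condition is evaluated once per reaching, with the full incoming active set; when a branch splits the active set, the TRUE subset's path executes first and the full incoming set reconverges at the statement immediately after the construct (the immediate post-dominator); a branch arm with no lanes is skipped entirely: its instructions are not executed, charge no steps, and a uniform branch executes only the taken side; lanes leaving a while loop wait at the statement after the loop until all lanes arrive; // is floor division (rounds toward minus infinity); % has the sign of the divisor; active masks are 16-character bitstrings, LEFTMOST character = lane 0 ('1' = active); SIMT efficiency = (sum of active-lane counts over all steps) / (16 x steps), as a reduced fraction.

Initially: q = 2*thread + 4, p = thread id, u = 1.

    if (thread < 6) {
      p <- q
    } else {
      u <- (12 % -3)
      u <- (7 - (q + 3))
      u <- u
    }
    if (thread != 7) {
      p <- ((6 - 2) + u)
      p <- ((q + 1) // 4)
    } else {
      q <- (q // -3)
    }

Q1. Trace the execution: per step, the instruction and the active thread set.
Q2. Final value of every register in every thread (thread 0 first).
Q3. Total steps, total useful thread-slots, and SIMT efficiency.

step 0: eval (thread < 6)            1111111111111111
step 1: p <- q                       1111110000000000
step 2: u <- (12 % -3)               0000001111111111
step 3: u <- (7 - (q + 3))           0000001111111111
step 4: u <- u                       0000001111111111
step 5: eval (thread != 7)           1111111111111111
step 6: p <- ((6 - 2) + u)           1111111011111111
step 7: p <- ((q + 1) // 4)          1111111011111111
step 8: q <- (q // -3)               0000000100000000

Answer: 9 steps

q: 4,6,8,10,12,14,16,-6,20,22,24,26,28,30,32,34
p: 1,1,2,2,3,3,4,7,5,5,6,6,7,7,8,8
u: 1,1,1,1,1,1,-12,-14,-16,-18,-20,-22,-24,-26,-28,-30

steps = 9; useful = 99; efficiency = 99/144 = 11/16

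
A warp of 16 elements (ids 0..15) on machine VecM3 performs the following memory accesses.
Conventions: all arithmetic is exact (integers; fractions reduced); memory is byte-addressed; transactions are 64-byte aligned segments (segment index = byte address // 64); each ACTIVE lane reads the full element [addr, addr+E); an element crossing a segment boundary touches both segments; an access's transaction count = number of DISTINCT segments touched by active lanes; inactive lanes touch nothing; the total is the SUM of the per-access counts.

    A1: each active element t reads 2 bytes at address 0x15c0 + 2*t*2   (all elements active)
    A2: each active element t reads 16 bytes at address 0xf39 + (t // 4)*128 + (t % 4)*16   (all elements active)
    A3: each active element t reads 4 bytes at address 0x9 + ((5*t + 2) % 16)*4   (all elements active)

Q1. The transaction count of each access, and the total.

A1: 1 transaction
A2: 8 transactions
A3: 2 transactions

Answer: 1,8,2; total 11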